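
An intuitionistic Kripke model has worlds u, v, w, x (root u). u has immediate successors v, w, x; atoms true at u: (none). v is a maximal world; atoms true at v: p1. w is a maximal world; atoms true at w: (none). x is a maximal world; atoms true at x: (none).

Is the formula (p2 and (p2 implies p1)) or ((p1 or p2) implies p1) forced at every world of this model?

u forces (p2 and (p2 implies p1)) or ((p1 or p2) implies p1) via the disjunct (p1 or p2) implies p1.
Since the root u forces (p2 and (p2 implies p1)) or ((p1 or p2) implies p1) and forcing is persistent (monotone upward), every world forces it.

Yes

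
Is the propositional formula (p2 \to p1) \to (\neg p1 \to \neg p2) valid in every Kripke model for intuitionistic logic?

This is the forward direction of contraposition, which is intuitionistically derivable.
Assume p2 \to p1 and \neg p1. If p2 held then p1 would follow, contradicting \neg p1; so \neg p2.

Yes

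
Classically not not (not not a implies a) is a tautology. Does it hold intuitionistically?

This is the double negation of double-negation elimination, which is intuitionistically derivable.
By Glivenko's theorem the double negation of any classical propositional tautology is intuitionistically provable; not not a implies a is classically a tautology.

Yes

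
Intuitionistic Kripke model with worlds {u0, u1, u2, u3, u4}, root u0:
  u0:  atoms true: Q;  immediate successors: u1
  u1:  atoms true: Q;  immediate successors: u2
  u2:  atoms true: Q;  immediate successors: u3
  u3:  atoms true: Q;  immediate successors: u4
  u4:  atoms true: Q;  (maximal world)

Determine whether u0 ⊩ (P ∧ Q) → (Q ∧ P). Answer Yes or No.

Yes

u0 ⊩ (P ∧ Q) → (Q ∧ P) vacuously: no world accessible from u0 forces the antecedent P ∧ Q.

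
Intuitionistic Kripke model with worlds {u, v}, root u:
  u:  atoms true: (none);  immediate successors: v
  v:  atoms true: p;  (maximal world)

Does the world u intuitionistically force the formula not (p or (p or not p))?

u does not force not (p or (p or not p)) since v is accessible from u and v forces p or (p or not p).
v forces p or (p or not p) via the disjunct p.

No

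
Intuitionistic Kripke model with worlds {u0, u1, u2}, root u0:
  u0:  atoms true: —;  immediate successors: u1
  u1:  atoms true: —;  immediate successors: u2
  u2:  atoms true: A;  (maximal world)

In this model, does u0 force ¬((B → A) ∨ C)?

u0 ⊮ ¬((B → A) ∨ C) since u0 is accessible from u0 and u0 ⊩ (B → A) ∨ C.
u0 ⊩ (B → A) ∨ C via the disjunct B → A.

No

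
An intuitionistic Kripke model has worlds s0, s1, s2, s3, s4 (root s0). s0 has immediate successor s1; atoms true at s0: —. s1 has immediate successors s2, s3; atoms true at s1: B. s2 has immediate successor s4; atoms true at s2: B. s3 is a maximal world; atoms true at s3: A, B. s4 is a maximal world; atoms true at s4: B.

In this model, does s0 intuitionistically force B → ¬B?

s0 ⊮ B → ¬B: at the accessible world s1, s1 ⊩ B but s1 ⊮ ¬B.
s1 ⊮ ¬B since s1 is accessible from s1 and s1 ⊩ B.

No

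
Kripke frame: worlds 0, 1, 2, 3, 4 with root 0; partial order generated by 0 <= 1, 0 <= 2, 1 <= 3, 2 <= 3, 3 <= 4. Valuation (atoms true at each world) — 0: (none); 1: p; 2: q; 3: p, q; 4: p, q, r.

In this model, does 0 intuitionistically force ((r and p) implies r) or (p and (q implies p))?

Yes

0 forces ((r and p) implies r) or (p and (q implies p)) via the disjunct (r and p) implies r.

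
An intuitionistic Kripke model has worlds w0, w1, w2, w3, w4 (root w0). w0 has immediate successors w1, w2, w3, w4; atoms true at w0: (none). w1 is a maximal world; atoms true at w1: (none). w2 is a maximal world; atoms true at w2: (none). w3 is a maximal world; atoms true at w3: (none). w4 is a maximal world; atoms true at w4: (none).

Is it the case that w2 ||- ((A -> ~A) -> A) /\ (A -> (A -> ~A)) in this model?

No

w2 ||-/- ((A -> ~A) -> A) /\ (A -> (A -> ~A)) since w2 fails (A -> ~A) -> A.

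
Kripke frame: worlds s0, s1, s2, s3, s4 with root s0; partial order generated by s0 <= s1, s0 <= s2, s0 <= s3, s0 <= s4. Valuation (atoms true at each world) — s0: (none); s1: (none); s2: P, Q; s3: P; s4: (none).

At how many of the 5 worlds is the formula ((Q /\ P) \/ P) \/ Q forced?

s0: does not force it — s0 ||-/- ((Q /\ P) \/ P) \/ Q: neither disjunct is forced at s0.
s1: does not force it.
s2: forces it.
s3: forces it.
s4: does not force it.
Worlds forcing the formula: {s2, s3}.

2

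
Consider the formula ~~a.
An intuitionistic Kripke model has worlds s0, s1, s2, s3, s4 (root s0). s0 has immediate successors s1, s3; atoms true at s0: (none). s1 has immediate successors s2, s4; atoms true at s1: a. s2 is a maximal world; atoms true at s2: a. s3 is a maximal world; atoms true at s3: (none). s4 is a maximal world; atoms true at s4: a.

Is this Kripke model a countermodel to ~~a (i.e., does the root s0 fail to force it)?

Yes

s0 ||-/- ~~a since s3 is accessible from s0 and s3 ||- ~a.
s3 ||- ~a: no world accessible from s3 forces a.
So the root s0 does not force ~~a; the model is a countermodel.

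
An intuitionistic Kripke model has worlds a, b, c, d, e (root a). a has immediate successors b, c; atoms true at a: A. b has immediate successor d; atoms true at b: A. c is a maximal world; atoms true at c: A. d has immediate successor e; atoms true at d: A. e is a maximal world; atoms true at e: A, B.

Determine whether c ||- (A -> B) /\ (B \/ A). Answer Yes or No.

c ||-/- (A -> B) /\ (B \/ A) since c fails A -> B.

No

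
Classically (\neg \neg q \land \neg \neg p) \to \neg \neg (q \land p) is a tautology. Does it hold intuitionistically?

Yes

This is the distribution of double negation over conjunction, which is intuitionistically derivable.
Assume \neg \neg q, \neg \neg p, and \neg (q \land p). From q we'd get \neg p (since q \land p is refuted), contradicting \neg \neg p; so \neg q, contradicting \neg \neg q.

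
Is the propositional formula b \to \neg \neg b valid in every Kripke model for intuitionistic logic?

Yes

This is double-negation introduction, which is intuitionistically derivable.
If a world forces b then every accessible world forces b (persistence), so none forces \neg b; hence \neg \neg b.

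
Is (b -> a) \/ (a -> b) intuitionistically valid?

This is the Gödel–Dummett linearity axiom, which is not intuitionistically valid.
A Kripke countermodel: worlds w0, w1, w2; order generated by w0 <= w1, w0 <= w2; atoms true at each world — w0:{}; w1:{b}; w2:{a}.
w0 ||-/- (b -> a) \/ (a -> b): neither disjunct is forced at w0.
w0 ||-/- b -> a: at the accessible world w1, w1 ||- b but w1 ||-/- a.
w1 lacks atom a, so w1 ||-/- a.
So the root w0 does not force the formula.

No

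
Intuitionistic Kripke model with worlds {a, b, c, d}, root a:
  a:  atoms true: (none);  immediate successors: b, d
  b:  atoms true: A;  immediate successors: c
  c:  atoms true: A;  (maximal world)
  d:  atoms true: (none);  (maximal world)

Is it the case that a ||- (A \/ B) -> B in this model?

a ||-/- (A \/ B) -> B: at the accessible world b, b ||- A \/ B but b ||-/- B.
b lacks atom B, so b ||-/- B.

No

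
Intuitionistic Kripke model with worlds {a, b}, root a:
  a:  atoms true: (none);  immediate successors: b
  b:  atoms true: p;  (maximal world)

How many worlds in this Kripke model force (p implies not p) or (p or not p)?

1

a: does not force it — a does not force (p implies not p) or (p or not p): neither disjunct is forced at a.
b: forces it.
Worlds forcing the formula: {b}.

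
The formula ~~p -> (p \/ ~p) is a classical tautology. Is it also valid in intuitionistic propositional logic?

No

This is a variant of double-negation elimination (deriving excluded middle from double negation), which is not intuitionistically valid.
A Kripke countermodel: worlds a, b; order generated by a <= b; atoms true at each world — a:{}; b:{p}.
a ||-/- ~~p -> (p \/ ~p): already at a itself, a ||- ~~p but a ||-/- p \/ ~p.
a ||-/- p \/ ~p: neither disjunct is forced at a.
a lacks atom p, so a ||-/- p.
So the root a does not force the formula.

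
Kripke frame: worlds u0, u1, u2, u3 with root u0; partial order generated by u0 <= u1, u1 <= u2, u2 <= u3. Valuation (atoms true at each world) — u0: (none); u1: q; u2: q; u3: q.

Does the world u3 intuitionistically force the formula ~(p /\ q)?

u3 ||- ~(p /\ q): no world accessible from u3 forces p /\ q.

Yes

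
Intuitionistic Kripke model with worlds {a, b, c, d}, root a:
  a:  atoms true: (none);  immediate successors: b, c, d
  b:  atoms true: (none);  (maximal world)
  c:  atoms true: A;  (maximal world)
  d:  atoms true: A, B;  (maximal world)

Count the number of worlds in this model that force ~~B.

1

a: does not force it — a ||-/- ~~B since b is accessible from a and b ||- ~B.
b: does not force it.
c: does not force it.
d: forces it.
Worlds forcing the formula: {d}.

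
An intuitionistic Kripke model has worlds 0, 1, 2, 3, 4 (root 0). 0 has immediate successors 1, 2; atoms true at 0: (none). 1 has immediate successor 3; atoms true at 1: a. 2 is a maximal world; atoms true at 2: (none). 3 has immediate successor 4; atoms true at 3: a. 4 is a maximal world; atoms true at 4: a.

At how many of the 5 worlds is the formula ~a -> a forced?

3

0: does not force it — 0 ||-/- ~a -> a: at the accessible world 2, 2 ||- ~a but 2 ||-/- a.
1: forces it.
2: does not force it — 2 ||-/- ~a -> a: already at 2 itself, 2 ||- ~a but 2 ||-/- a.
3: forces it.
4: forces it.
Worlds forcing the formula: {1, 3, 4}.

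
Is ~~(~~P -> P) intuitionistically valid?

Yes

This is the double negation of double-negation elimination, which is intuitionistically derivable.
By Glivenko's theorem the double negation of any classical propositional tautology is intuitionistically provable; ~~P -> P is classically a tautology.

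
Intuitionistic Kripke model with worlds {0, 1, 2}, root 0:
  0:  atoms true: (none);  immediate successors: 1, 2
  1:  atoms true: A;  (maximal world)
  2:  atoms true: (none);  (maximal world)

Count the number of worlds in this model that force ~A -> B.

0: does not force it — 0 ||-/- ~A -> B: at the accessible world 2, 2 ||- ~A but 2 ||-/- B.
1: forces it.
2: does not force it — 2 ||-/- ~A -> B: already at 2 itself, 2 ||- ~A but 2 ||-/- B.
Worlds forcing the formula: {1}.

1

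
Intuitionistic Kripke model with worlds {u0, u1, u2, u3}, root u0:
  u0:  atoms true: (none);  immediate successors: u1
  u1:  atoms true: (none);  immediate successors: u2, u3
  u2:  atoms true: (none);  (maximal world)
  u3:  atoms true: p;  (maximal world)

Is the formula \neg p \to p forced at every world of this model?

Not every world: u0 \nVdash \neg p \to p.
u0 \nVdash \neg p \to p: at the accessible world u2, u2 \Vdash \neg p but u2 \nVdash p.
u2 lacks atom p, so u2 \nVdash p.

No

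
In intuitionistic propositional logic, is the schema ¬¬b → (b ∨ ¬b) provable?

No

This is a variant of double-negation elimination (deriving excluded middle from double negation), which is not intuitionistically valid.
A Kripke countermodel: worlds w0, w1; order generated by w0 ≤ w1; atoms true at each world — w0:{}; w1:{b}.
w0 ⊮ ¬¬b → (b ∨ ¬b): already at w0 itself, w0 ⊩ ¬¬b but w0 ⊮ b ∨ ¬b.
w0 ⊮ b ∨ ¬b: neither disjunct is forced at w0.
w0 lacks atom b, so w0 ⊮ b.
So the root w0 does not force the formula.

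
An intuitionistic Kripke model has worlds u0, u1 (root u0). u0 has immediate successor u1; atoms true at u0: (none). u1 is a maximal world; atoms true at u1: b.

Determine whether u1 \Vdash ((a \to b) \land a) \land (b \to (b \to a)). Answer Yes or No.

u1 \nVdash ((a \to b) \land a) \land (b \to (b \to a)) since u1 fails (a \to b) \land a.

No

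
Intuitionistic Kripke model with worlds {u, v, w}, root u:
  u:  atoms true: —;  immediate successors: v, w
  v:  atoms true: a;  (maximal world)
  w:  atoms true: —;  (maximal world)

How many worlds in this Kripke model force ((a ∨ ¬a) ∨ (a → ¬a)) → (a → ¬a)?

1

u: does not force it — u ⊮ ((a ∨ ¬a) ∨ (a → ¬a)) → (a → ¬a): at the accessible world v, v ⊩ (a ∨ ¬a) ∨ (a → ¬a) but v ⊮ a → ¬a.
v: does not force it — v ⊮ ((a ∨ ¬a) ∨ (a → ¬a)) → (a → ¬a): already at v itself, v ⊩ (a ∨ ¬a) ∨ (a → ¬a) but v ⊮ a → ¬a.
w: forces it.
Worlds forcing the formula: {w}.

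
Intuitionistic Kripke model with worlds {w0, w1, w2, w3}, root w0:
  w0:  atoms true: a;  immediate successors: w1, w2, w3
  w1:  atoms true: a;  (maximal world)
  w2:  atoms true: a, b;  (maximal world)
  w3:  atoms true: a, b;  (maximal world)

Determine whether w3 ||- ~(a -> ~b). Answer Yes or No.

Yes

w3 ||- ~(a -> ~b): no world accessible from w3 forces a -> ~b.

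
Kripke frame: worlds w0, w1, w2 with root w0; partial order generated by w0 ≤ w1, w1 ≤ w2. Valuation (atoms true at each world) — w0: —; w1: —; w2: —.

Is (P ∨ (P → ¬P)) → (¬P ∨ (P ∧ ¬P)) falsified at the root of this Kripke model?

No

w0 ⊩ (P ∨ (P → ¬P)) → (¬P ∨ (P ∧ ¬P)): every world accessible from w0 that forces P ∨ (P → ¬P) (namely w0, w1, w2) also forces ¬P ∨ (P ∧ ¬P).
So the root w0 forces (P ∨ (P → ¬P)) → (¬P ∨ (P ∧ ¬P)); the model is not a countermodel.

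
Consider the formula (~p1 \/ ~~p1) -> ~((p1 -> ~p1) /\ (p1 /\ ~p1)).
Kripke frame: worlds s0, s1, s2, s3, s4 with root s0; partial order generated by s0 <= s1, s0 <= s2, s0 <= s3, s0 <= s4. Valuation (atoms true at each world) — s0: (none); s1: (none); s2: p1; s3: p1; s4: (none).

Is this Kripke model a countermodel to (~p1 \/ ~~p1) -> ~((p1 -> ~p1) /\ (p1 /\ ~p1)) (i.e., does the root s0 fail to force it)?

No

s0 ||- (~p1 \/ ~~p1) -> ~((p1 -> ~p1) /\ (p1 /\ ~p1)): every world accessible from s0 that forces ~p1 \/ ~~p1 (namely s1, s2, s3, s4) also forces ~((p1 -> ~p1) /\ (p1 /\ ~p1)).
So the root s0 forces (~p1 \/ ~~p1) -> ~((p1 -> ~p1) /\ (p1 /\ ~p1)); the model is not a countermodel.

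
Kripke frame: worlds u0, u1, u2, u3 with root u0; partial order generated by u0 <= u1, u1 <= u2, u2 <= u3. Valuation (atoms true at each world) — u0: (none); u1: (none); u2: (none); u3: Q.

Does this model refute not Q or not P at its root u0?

No

u0 forces not Q or not P via the disjunct not P.
So the root u0 forces not Q or not P; the model is not a countermodel.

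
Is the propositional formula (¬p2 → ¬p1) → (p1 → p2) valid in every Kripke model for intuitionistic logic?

No

This is the converse of contraposition, which is not intuitionistically valid.
A Kripke countermodel: worlds u0, u1; order generated by u0 ≤ u1; atoms true at each world — u0:{p1}; u1:{p1,p2}.
u0 ⊮ (¬p2 → ¬p1) → (p1 → p2): already at u0 itself, u0 ⊩ ¬p2 → ¬p1 but u0 ⊮ p1 → p2.
u0 ⊮ p1 → p2: already at u0 itself, u0 ⊩ p1 but u0 ⊮ p2.
u0 lacks atom p2, so u0 ⊮ p2.
So the root u0 does not force the formula.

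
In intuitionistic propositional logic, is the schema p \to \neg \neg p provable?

Yes

This is double-negation introduction, which is intuitionistically derivable.
If a world forces p then every accessible world forces p (persistence), so none forces \neg p; hence \neg \neg p.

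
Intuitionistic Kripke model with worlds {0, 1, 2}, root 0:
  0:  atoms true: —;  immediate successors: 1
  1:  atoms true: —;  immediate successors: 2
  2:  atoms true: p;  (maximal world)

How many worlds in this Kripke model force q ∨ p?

1

0: does not force it — 0 ⊮ q ∨ p: neither disjunct is forced at 0.
1: does not force it.
2: forces it.
Worlds forcing the formula: {2}.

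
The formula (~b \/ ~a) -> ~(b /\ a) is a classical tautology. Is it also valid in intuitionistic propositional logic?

This is a constructively valid De Morgan direction (disjunction of negations to negated conjunction), which is intuitionistically derivable.
If ~b holds at a world then no accessible world forces b, hence none forces b /\ a; likewise for ~a.

Yes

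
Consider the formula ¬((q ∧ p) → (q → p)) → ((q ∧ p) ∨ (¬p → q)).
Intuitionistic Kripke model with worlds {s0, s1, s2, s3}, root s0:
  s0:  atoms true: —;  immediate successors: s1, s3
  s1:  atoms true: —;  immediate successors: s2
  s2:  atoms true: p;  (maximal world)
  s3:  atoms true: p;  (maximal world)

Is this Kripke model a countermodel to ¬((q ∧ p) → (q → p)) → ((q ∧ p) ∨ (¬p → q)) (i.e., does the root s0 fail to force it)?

s0 ⊩ ¬((q ∧ p) → (q → p)) → ((q ∧ p) ∨ (¬p → q)) vacuously: no world accessible from s0 forces the antecedent ¬((q ∧ p) → (q → p)).
So the root s0 forces ¬((q ∧ p) → (q → p)) → ((q ∧ p) ∨ (¬p → q)); the model is not a countermodel.

No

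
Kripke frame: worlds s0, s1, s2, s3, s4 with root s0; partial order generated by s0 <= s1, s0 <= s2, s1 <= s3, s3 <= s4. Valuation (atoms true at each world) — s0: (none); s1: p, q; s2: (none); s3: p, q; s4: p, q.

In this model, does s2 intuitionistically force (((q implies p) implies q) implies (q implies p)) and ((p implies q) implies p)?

s2 does not force (((q implies p) implies q) implies (q implies p)) and ((p implies q) implies p) since s2 fails (p implies q) implies p.

No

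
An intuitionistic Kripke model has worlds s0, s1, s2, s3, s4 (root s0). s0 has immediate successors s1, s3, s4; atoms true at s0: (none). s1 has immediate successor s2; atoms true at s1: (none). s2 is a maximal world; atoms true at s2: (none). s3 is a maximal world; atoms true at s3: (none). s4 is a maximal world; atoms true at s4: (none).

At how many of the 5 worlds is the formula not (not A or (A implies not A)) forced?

0

s0: does not force it — s0 does not force not (not A or (A implies not A)) since s0 is accessible from s0 and s0 forces not A or (A implies not A).
s1: does not force it — s1 does not force not (not A or (A implies not A)) since s1 is accessible from s1 and s1 forces not A or (A implies not A).
s2: does not force it — s2 does not force not (not A or (A implies not A)) since s2 is accessible from s2 and s2 forces not A or (A implies not A).
s3: does not force it.
s4: does not force it.
Worlds forcing the formula: { }.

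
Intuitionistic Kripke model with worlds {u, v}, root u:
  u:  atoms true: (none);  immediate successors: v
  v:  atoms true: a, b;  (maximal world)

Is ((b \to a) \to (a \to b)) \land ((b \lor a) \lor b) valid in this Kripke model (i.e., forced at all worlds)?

Not every world: u \nVdash ((b \to a) \to (a \to b)) \land ((b \lor a) \lor b).
u \nVdash ((b \to a) \to (a \to b)) \land ((b \lor a) \lor b) since u fails (b \lor a) \lor b.

No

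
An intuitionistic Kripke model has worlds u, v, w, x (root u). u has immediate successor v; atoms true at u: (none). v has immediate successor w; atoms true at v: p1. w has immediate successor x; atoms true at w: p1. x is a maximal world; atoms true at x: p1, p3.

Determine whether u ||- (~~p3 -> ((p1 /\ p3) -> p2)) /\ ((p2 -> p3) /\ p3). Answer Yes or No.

u ||-/- (~~p3 -> ((p1 /\ p3) -> p2)) /\ ((p2 -> p3) /\ p3) since u fails ~~p3 -> ((p1 /\ p3) -> p2).

No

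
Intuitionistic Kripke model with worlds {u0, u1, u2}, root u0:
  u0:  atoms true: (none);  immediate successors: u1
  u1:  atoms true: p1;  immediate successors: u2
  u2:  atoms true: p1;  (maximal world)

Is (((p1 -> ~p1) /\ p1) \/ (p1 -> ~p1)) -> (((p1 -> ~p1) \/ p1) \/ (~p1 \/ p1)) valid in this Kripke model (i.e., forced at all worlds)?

Yes

u0 ||- (((p1 -> ~p1) /\ p1) \/ (p1 -> ~p1)) -> (((p1 -> ~p1) \/ p1) \/ (~p1 \/ p1)) vacuously: no world accessible from u0 forces the antecedent ((p1 -> ~p1) /\ p1) \/ (p1 -> ~p1).
Since the root u0 forces (((p1 -> ~p1) /\ p1) \/ (p1 -> ~p1)) -> (((p1 -> ~p1) \/ p1) \/ (~p1 \/ p1)) and forcing is persistent (monotone upward), every world forces it.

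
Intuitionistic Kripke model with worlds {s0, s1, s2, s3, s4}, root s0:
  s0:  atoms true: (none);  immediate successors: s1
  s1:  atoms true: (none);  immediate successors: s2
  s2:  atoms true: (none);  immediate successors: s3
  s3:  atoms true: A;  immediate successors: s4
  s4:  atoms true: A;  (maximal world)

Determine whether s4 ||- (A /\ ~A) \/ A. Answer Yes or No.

Yes

s4 ||- (A /\ ~A) \/ A via the disjunct A.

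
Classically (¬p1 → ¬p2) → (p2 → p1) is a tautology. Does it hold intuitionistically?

This is the converse of contraposition, which is not intuitionistically valid.
A Kripke countermodel: worlds u, v; order generated by u ≤ v; atoms true at each world — u:{p2}; v:{p1,p2}.
u ⊮ (¬p1 → ¬p2) → (p2 → p1): already at u itself, u ⊩ ¬p1 → ¬p2 but u ⊮ p2 → p1.
u ⊮ p2 → p1: already at u itself, u ⊩ p2 but u ⊮ p1.
u lacks atom p1, so u ⊮ p1.
So the root u does not force the formula.

No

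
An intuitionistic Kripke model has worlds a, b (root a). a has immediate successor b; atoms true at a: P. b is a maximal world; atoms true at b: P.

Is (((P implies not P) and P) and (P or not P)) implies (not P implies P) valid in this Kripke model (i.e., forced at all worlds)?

Yes

a forces (((P implies not P) and P) and (P or not P)) implies (not P implies P) vacuously: no world accessible from a forces the antecedent ((P implies not P) and P) and (P or not P).
Since the root a forces (((P implies not P) and P) and (P or not P)) implies (not P implies P) and forcing is persistent (monotone upward), every world forces it.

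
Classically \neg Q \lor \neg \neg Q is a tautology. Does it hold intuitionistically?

This is the weak law of excluded middle, which is not intuitionistically valid.
A Kripke countermodel: worlds 0, 1, 2; order generated by 0 \le 1, 0 \le 2; atoms true at each world — 0:{}; 1:{Q}; 2:{}.
0 \nVdash \neg Q \lor \neg \neg Q: neither disjunct is forced at 0.
0 \nVdash \neg Q since 1 is accessible from 0 and 1 \Vdash Q.
So the root 0 does not force the formula.

No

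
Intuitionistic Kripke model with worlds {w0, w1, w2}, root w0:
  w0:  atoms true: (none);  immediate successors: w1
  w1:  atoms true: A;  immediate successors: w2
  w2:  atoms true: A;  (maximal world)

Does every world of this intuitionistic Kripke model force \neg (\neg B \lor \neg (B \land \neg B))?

No

Not every world: w0 \nVdash \neg (\neg B \lor \neg (B \land \neg B)).
w0 \nVdash \neg (\neg B \lor \neg (B \land \neg B)) since w0 is accessible from w0 and w0 \Vdash \neg B \lor \neg (B \land \neg B).
w0 \Vdash \neg B \lor \neg (B \land \neg B) via the disjunct \neg B.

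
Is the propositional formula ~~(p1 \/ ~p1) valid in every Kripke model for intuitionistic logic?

Yes

This is the double negation of excluded middle, which is intuitionistically derivable.
Assuming ~(p1 \/ ~p1): from p1 we'd get p1 \/ ~p1, so ~p1; but then p1 \/ ~p1 again — contradiction. Hence ~~(p1 \/ ~p1).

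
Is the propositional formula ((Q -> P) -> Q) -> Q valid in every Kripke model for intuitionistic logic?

This is Peirce's law, which is not intuitionistically valid.
A Kripke countermodel: worlds s0, s1; order generated by s0 <= s1; atoms true at each world — s0:{}; s1:{Q}.
s0 ||-/- ((Q -> P) -> Q) -> Q: already at s0 itself, s0 ||- (Q -> P) -> Q but s0 ||-/- Q.
s0 lacks atom Q, so s0 ||-/- Q.
So the root s0 does not force the formula.

No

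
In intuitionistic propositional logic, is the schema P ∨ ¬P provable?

This is the law of excluded middle, which is not intuitionistically valid.
A Kripke countermodel: worlds u0, u1; order generated by u0 ≤ u1; atoms true at each world — u0:{}; u1:{P}.
u0 ⊮ P ∨ ¬P: neither disjunct is forced at u0.
u0 lacks atom P, so u0 ⊮ P.
So the root u0 does not force the formula.

No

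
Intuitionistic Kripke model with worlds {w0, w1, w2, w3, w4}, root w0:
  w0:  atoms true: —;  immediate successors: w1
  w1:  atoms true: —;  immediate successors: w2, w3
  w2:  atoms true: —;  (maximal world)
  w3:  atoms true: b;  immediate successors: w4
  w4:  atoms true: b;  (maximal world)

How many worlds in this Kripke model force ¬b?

w0: does not force it — w0 ⊮ ¬b since w3 is accessible from w0 and w3 ⊩ b.
w1: does not force it.
w2: forces it.
w3: does not force it.
w4: does not force it.
Worlds forcing the formula: {w2}.

1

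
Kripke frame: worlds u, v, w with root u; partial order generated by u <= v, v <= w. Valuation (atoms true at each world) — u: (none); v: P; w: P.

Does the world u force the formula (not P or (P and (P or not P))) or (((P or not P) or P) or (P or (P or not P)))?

No

u does not force (not P or (P and (P or not P))) or (((P or not P) or P) or (P or (P or not P))): neither disjunct is forced at u.
u does not force not P or (P and (P or not P)): neither disjunct is forced at u.
u does not force not P since v is accessible from u and v forces P.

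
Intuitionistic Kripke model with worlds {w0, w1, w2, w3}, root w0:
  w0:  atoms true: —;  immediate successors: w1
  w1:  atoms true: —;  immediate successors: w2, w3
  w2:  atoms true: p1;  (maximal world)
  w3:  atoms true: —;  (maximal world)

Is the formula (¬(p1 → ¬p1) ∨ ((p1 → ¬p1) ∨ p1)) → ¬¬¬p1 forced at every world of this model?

Not every world: w0 ⊮ (¬(p1 → ¬p1) ∨ ((p1 → ¬p1) ∨ p1)) → ¬¬¬p1.
w0 ⊮ (¬(p1 → ¬p1) ∨ ((p1 → ¬p1) ∨ p1)) → ¬¬¬p1: at the accessible world w2, w2 ⊩ ¬(p1 → ¬p1) ∨ ((p1 → ¬p1) ∨ p1) but w2 ⊮ ¬¬¬p1.
w2 ⊮ ¬¬¬p1 since w2 is accessible from w2 and w2 ⊩ ¬¬p1.

No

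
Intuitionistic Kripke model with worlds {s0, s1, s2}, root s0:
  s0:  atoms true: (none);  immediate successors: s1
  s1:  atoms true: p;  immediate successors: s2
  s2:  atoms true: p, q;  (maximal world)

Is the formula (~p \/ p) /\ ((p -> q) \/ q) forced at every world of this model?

No

Not every world: s0 ||-/- (~p \/ p) /\ ((p -> q) \/ q).
s0 ||-/- (~p \/ p) /\ ((p -> q) \/ q) since s0 fails ~p \/ p.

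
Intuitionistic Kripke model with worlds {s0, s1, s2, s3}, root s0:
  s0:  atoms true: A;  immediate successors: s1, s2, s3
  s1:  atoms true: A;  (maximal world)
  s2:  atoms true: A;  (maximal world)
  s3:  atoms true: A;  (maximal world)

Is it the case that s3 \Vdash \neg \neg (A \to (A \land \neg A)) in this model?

No

s3 \nVdash \neg \neg (A \to (A \land \neg A)) since s3 is accessible from s3 and s3 \Vdash \neg (A \to (A \land \neg A)).
s3 \Vdash \neg (A \to (A \land \neg A)): no world accessible from s3 forces A \to (A \land \neg A).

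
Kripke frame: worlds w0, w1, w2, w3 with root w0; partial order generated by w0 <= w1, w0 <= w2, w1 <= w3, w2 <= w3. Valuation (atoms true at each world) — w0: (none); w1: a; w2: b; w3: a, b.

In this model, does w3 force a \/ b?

w3 ||- a \/ b via the disjunct a.

Yes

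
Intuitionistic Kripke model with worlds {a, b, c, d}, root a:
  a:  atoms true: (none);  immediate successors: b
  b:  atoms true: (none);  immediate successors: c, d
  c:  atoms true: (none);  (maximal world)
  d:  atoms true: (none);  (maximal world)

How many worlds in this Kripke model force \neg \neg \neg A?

a: forces it.
b: forces it.
c: forces it.
d: forces it.
Worlds forcing the formula: {a, b, c, d}.

4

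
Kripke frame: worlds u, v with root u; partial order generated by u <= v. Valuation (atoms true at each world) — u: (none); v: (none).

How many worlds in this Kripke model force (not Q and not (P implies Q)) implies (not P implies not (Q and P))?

2

u: forces it.
v: forces it.
Worlds forcing the formula: {u, v}.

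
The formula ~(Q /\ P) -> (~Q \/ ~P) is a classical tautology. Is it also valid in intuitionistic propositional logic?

This is the constructively invalid direction of De Morgan's law for conjunction, which is not intuitionistically valid.
A Kripke countermodel: worlds u, v, w; order generated by u <= v, u <= w; atoms true at each world — u:{}; v:{Q}; w:{P}.
u ||-/- ~(Q /\ P) -> (~Q \/ ~P): already at u itself, u ||- ~(Q /\ P) but u ||-/- ~Q \/ ~P.
u ||-/- ~Q \/ ~P: neither disjunct is forced at u.
u ||-/- ~Q since v is accessible from u and v ||- Q.
So the root u does not force the formula.

No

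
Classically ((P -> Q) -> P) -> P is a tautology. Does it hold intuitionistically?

No

This is Peirce's law, which is not intuitionistically valid.
A Kripke countermodel: worlds s0, s1; order generated by s0 <= s1; atoms true at each world — s0:{}; s1:{P}.
s0 ||-/- ((P -> Q) -> P) -> P: already at s0 itself, s0 ||- (P -> Q) -> P but s0 ||-/- P.
s0 lacks atom P, so s0 ||-/- P.
So the root s0 does not force the formula.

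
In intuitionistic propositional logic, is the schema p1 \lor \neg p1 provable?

This is the law of excluded middle, which is not intuitionistically valid.
A Kripke countermodel: worlds s0, s1; order generated by s0 \le s1; atoms true at each world — s0:{}; s1:{p1}.
s0 \nVdash p1 \lor \neg p1: neither disjunct is forced at s0.
s0 lacks atom p1, so s0 \nVdash p1.
So the root s0 does not force the formula.

No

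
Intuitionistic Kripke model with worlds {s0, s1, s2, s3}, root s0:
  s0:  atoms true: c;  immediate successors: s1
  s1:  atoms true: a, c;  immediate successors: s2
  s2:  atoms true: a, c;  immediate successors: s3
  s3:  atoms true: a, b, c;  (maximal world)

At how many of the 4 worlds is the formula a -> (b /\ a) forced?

s0: does not force it — s0 ||-/- a -> (b /\ a): at the accessible world s1, s1 ||- a but s1 ||-/- b /\ a.
s1: does not force it — s1 ||-/- a -> (b /\ a): already at s1 itself, s1 ||- a but s1 ||-/- b /\ a.
s2: does not force it — s2 ||-/- a -> (b /\ a): already at s2 itself, s2 ||- a but s2 ||-/- b /\ a.
s3: forces it.
Worlds forcing the formula: {s3}.

1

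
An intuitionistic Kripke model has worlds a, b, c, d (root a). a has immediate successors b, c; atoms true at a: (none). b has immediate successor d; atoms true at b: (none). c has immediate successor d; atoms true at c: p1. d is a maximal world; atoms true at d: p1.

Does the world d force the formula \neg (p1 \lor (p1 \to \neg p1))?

No

d \nVdash \neg (p1 \lor (p1 \to \neg p1)) since d is accessible from d and d \Vdash p1 \lor (p1 \to \neg p1).
d \Vdash p1 \lor (p1 \to \neg p1) via the disjunct p1.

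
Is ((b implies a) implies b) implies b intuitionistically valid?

No

This is Peirce's law, which is not intuitionistically valid.
A Kripke countermodel: worlds 0, 1; order generated by 0 <= 1; atoms true at each world — 0:{}; 1:{b}.
0 does not force ((b implies a) implies b) implies b: already at 0 itself, 0 forces (b implies a) implies b but 0 does not force b.
0 lacks atom b, so 0 does not force b.
So the root 0 does not force the formula.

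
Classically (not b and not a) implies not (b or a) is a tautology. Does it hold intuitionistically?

This is a constructively valid De Morgan direction (conjunction of negations to negated disjunction), which is intuitionistically derivable.
If both not b and not a hold at a world, no accessible world forces b or forces a, so none forces b or a.

Yes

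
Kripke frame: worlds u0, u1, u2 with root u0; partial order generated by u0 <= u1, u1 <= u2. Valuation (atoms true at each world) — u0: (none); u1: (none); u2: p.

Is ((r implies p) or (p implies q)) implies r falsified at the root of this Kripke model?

u0 does not force ((r implies p) or (p implies q)) implies r: already at u0 itself, u0 forces (r implies p) or (p implies q) but u0 does not force r.
u0 lacks atom r, so u0 does not force r.
So the root u0 does not force ((r implies p) or (p implies q)) implies r; the model is a countermodel.

Yes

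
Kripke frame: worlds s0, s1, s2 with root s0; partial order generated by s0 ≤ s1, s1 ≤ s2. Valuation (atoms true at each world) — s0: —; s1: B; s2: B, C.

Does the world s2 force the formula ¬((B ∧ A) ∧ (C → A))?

s2 ⊩ ¬((B ∧ A) ∧ (C → A)): no world accessible from s2 forces (B ∧ A) ∧ (C → A).

Yes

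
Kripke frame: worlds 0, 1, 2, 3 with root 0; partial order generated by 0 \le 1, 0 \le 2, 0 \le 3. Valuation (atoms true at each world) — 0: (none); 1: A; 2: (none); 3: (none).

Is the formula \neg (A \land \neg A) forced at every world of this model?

0 \Vdash \neg (A \land \neg A): no world accessible from 0 forces A \land \neg A.
Since the root 0 forces \neg (A \land \neg A) and forcing is persistent (monotone upward), every world forces it.

Yes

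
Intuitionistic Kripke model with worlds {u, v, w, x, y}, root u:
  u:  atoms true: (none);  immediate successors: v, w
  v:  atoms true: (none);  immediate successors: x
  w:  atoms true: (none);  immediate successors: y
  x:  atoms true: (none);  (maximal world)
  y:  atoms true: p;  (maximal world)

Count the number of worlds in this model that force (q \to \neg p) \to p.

1

u: does not force it — u \nVdash (q \to \neg p) \to p: already at u itself, u \Vdash q \to \neg p but u \nVdash p.
v: does not force it.
w: does not force it.
x: does not force it.
y: forces it.
Worlds forcing the formula: {y}.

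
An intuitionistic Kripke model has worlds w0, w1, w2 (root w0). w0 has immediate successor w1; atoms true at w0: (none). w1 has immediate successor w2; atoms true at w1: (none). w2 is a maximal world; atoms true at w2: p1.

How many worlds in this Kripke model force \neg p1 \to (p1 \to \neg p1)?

w0: forces it.
w1: forces it.
w2: forces it.
Worlds forcing the formula: {w0, w1, w2}.

3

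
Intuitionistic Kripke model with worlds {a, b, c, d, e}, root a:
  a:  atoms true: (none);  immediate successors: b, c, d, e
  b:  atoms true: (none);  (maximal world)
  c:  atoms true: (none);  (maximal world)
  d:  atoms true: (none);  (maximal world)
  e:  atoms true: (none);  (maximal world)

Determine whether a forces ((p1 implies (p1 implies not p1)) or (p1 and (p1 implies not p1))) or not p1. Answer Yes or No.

a forces ((p1 implies (p1 implies not p1)) or (p1 and (p1 implies not p1))) or not p1 via the disjunct (p1 implies (p1 implies not p1)) or (p1 and (p1 implies not p1)).

Yes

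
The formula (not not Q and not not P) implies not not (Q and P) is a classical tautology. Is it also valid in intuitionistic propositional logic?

Yes

This is the distribution of double negation over conjunction, which is intuitionistically derivable.
Assume not not Q, not not P, and not (Q and P). From Q we'd get not P (since Q and P is refuted), contradicting not not P; so not Q, contradicting not not Q.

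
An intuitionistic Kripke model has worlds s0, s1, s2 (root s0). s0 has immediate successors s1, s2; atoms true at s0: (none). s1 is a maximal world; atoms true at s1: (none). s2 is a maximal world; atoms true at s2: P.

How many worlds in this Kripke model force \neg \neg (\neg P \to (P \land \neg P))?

1

s0: does not force it — s0 \nVdash \neg \neg (\neg P \to (P \land \neg P)) since s1 is accessible from s0 and s1 \Vdash \neg (\neg P \to (P \land \neg P)).
s1: does not force it — s1 \nVdash \neg \neg (\neg P \to (P \land \neg P)) since s1 is accessible from s1 and s1 \Vdash \neg (\neg P \to (P \land \neg P)).
s2: forces it.
Worlds forcing the formula: {s2}.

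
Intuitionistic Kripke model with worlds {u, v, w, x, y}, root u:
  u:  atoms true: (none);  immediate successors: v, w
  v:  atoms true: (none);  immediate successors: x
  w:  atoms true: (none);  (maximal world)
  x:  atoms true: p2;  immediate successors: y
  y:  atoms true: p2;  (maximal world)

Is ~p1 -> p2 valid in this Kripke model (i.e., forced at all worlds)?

Not every world: u ||-/- ~p1 -> p2.
u ||-/- ~p1 -> p2: already at u itself, u ||- ~p1 but u ||-/- p2.
u lacks atom p2, so u ||-/- p2.

No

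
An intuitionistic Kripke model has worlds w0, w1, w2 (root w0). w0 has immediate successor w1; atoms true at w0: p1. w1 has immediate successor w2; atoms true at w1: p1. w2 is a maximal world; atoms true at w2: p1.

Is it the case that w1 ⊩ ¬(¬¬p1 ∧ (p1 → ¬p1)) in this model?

w1 ⊩ ¬(¬¬p1 ∧ (p1 → ¬p1)): no world accessible from w1 forces ¬¬p1 ∧ (p1 → ¬p1).

Yes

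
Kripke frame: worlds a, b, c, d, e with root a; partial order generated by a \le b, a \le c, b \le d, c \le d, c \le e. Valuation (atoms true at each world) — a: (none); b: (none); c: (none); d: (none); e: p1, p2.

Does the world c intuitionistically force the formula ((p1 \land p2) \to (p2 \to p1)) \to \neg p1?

No

c \nVdash ((p1 \land p2) \to (p2 \to p1)) \to \neg p1: already at c itself, c \Vdash (p1 \land p2) \to (p2 \to p1) but c \nVdash \neg p1.
c \nVdash \neg p1 since e is accessible from c and e \Vdash p1.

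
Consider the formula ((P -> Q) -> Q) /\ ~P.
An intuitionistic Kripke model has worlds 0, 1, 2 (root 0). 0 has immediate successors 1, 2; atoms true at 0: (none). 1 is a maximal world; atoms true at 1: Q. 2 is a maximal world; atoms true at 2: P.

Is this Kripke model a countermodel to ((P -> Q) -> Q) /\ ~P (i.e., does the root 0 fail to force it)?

Yes

0 ||-/- ((P -> Q) -> Q) /\ ~P since 0 fails ~P.
So the root 0 does not force ((P -> Q) -> Q) /\ ~P; the model is a countermodel.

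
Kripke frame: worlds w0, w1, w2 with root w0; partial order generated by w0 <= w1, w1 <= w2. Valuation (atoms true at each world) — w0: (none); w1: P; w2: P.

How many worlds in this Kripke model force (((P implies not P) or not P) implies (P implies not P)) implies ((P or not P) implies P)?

w0: forces it.
w1: forces it.
w2: forces it.
Worlds forcing the formula: {w0, w1, w2}.

3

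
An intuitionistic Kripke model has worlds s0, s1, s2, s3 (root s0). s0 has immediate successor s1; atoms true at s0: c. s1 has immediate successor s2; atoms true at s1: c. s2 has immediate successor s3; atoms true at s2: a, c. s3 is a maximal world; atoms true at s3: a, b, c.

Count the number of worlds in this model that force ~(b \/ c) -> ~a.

s0: forces it.
s1: forces it.
s2: forces it.
s3: forces it.
Worlds forcing the formula: {s0, s1, s2, s3}.

4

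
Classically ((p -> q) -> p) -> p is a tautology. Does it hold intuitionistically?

This is Peirce's law, which is not intuitionistically valid.
A Kripke countermodel: worlds u0, u1; order generated by u0 <= u1; atoms true at each world — u0:{}; u1:{p}.
u0 ||-/- ((p -> q) -> p) -> p: already at u0 itself, u0 ||- (p -> q) -> p but u0 ||-/- p.
u0 lacks atom p, so u0 ||-/- p.
So the root u0 does not force the formula.

No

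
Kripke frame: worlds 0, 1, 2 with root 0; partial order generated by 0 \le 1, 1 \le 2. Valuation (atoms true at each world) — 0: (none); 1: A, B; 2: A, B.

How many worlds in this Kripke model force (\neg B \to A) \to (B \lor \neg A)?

0: does not force it — 0 \nVdash (\neg B \to A) \to (B \lor \neg A): already at 0 itself, 0 \Vdash \neg B \to A but 0 \nVdash B \lor \neg A.
1: forces it.
2: forces it.
Worlds forcing the formula: {1, 2}.

2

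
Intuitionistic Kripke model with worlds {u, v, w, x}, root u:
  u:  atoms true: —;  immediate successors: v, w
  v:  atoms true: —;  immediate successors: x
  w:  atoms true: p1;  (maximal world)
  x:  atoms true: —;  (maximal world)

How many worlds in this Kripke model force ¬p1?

2

u: does not force it — u ⊮ ¬p1 since w is accessible from u and w ⊩ p1.
v: forces it.
w: does not force it — w ⊮ ¬p1 since w is accessible from w and w ⊩ p1.
x: forces it.
Worlds forcing the formula: {v, x}.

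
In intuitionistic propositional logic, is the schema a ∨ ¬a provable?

No

This is the law of excluded middle, which is not intuitionistically valid.
A Kripke countermodel: worlds s0, s1; order generated by s0 ≤ s1; atoms true at each world — s0:{}; s1:{a}.
s0 ⊮ a ∨ ¬a: neither disjunct is forced at s0.
s0 lacks atom a, so s0 ⊮ a.
So the root s0 does not force the formula.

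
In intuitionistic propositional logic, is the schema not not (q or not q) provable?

This is the double negation of excluded middle, which is intuitionistically derivable.
Assuming not (q or not q): from q we'd get q or not q, so not q; but then q or not q again — contradiction. Hence not not (q or not q).

Yes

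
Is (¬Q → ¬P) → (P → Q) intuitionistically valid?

No

This is the converse of contraposition, which is not intuitionistically valid.
A Kripke countermodel: worlds w0, w1; order generated by w0 ≤ w1; atoms true at each world — w0:{P}; w1:{P,Q}.
w0 ⊮ (¬Q → ¬P) → (P → Q): already at w0 itself, w0 ⊩ ¬Q → ¬P but w0 ⊮ P → Q.
w0 ⊮ P → Q: already at w0 itself, w0 ⊩ P but w0 ⊮ Q.
w0 lacks atom Q, so w0 ⊮ Q.
So the root w0 does not force the formula.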